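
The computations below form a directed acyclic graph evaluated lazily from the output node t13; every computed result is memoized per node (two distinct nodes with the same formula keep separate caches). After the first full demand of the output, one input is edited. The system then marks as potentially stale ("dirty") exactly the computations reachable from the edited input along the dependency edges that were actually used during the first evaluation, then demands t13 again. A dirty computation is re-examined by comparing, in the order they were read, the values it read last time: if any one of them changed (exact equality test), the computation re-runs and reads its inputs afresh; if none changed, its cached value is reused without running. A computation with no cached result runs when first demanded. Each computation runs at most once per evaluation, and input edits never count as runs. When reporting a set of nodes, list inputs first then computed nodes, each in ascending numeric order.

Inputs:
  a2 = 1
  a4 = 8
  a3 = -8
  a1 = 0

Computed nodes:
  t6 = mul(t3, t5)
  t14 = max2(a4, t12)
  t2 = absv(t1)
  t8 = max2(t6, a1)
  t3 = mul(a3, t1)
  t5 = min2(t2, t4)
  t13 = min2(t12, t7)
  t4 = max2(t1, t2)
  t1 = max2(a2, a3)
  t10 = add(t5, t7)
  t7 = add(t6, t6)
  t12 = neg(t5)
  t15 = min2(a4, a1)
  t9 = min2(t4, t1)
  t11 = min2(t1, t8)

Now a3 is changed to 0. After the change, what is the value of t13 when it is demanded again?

Demanding t13 again yields -1.
Note where the cutoff bites: t2 is checked, finds nothing changed, and keeps its cache.

First demand of the output computes:
  t1 = max2(1, -8) = 1
  t2 = absv(1) = 1
  t3 = mul(-8, 1) = -8
  t4 = max2(1, 1) = 1
  t5 = min2(1, 1) = 1
  t6 = mul(-8, 1) = -8
  t7 = add(-8, -8) = -16
  t12 = neg(1) = -1
  t13 = min2(-1, -16) = -16

After the edit, cleaning proceeds:
  t1: a read changed (a3 -8->0) — executes, giving 1 — identical to its old value.
  t2: dirty, but its reads are unchanged (t1 unchanged); cached 1 stands.
  t3: a read changed (a3 -8->0) — executes, giving 0.
  t4: dirty, but its reads are unchanged (t1 unchanged, t2 unchanged); cached 1 stands.
  t5: dirty, but its reads are unchanged (t2 unchanged, t4 unchanged); cached 1 stands.
  t6: a read changed (t3 -8->0) — executes, giving 0.
  t7: a read changed (t6 -8->0; t6 -8->0) — executes, giving 0.
  t12: dirty, but its reads are unchanged (t5 unchanged); cached -1 stands.
  t13: a read changed (t7 -16->0) — executes, giving -1.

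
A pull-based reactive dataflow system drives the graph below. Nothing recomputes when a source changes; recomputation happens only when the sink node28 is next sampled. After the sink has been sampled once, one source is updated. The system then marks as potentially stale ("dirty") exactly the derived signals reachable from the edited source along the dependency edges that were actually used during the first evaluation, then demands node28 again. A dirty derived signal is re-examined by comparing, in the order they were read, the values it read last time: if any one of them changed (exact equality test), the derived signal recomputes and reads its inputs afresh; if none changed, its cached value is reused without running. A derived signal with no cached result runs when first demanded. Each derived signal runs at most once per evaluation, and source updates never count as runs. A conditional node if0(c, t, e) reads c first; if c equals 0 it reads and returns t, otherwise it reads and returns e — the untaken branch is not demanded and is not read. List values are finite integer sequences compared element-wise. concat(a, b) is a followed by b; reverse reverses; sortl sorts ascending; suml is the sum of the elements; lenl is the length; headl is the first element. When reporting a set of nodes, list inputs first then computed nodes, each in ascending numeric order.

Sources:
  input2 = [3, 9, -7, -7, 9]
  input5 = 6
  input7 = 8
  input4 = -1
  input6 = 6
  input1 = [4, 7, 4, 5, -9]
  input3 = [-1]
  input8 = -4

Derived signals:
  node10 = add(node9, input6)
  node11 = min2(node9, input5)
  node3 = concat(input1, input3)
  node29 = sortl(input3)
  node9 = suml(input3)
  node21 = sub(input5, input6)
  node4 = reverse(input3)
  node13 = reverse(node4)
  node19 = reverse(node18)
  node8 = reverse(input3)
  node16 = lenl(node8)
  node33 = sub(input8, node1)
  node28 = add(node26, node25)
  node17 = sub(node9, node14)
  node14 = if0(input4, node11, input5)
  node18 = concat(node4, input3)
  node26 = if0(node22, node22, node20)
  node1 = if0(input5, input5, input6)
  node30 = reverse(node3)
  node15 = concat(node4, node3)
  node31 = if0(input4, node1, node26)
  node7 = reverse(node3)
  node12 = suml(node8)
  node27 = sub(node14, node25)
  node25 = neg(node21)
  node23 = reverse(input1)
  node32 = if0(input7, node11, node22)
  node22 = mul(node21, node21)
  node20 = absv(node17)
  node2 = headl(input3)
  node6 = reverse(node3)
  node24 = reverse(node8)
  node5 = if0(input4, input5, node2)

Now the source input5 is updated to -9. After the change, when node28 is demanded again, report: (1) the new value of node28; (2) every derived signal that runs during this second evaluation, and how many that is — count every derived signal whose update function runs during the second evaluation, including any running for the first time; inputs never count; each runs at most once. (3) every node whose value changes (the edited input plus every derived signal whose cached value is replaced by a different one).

First evaluation (everything demanded from the output):
  node21 = sub(6, 6) = 0
  node22 = mul(0, 0) = 0
  node25 = neg(0) = 0
  node26 = if0(node22=0 -> then branch node22) = 0
  node28 = add(0, 0) = 0

Propagation after the edit:
  node9: demanded for the first time — runs, produces -1.
  node14: demanded for the first time — runs, produces -9.
  node17: demanded for the first time — runs, produces 8.
  node20: demanded for the first time — runs, produces 8.
  node21: runs — input5 6->-9; result -15.
  node22: runs — node21 0->-15; node21 0->-15; result 225.
  node25: runs — node21 0->-15; result 15.
  node26: runs — node22 0->225; node22 0->225; result 8.
  node28: runs — node26 0->8; node25 0->15; result 23.

Key observation: a condition flipped, so demand reaches new nodes — node9, node14, node17, node20 run for the first time.

New value of node28: 23.
Derived signals that run: node9, node14, node17, node20, node21, node22, node25, node26, node28 — 9 in total.
Values that change: input5, node21, node22, node25, node26, node28.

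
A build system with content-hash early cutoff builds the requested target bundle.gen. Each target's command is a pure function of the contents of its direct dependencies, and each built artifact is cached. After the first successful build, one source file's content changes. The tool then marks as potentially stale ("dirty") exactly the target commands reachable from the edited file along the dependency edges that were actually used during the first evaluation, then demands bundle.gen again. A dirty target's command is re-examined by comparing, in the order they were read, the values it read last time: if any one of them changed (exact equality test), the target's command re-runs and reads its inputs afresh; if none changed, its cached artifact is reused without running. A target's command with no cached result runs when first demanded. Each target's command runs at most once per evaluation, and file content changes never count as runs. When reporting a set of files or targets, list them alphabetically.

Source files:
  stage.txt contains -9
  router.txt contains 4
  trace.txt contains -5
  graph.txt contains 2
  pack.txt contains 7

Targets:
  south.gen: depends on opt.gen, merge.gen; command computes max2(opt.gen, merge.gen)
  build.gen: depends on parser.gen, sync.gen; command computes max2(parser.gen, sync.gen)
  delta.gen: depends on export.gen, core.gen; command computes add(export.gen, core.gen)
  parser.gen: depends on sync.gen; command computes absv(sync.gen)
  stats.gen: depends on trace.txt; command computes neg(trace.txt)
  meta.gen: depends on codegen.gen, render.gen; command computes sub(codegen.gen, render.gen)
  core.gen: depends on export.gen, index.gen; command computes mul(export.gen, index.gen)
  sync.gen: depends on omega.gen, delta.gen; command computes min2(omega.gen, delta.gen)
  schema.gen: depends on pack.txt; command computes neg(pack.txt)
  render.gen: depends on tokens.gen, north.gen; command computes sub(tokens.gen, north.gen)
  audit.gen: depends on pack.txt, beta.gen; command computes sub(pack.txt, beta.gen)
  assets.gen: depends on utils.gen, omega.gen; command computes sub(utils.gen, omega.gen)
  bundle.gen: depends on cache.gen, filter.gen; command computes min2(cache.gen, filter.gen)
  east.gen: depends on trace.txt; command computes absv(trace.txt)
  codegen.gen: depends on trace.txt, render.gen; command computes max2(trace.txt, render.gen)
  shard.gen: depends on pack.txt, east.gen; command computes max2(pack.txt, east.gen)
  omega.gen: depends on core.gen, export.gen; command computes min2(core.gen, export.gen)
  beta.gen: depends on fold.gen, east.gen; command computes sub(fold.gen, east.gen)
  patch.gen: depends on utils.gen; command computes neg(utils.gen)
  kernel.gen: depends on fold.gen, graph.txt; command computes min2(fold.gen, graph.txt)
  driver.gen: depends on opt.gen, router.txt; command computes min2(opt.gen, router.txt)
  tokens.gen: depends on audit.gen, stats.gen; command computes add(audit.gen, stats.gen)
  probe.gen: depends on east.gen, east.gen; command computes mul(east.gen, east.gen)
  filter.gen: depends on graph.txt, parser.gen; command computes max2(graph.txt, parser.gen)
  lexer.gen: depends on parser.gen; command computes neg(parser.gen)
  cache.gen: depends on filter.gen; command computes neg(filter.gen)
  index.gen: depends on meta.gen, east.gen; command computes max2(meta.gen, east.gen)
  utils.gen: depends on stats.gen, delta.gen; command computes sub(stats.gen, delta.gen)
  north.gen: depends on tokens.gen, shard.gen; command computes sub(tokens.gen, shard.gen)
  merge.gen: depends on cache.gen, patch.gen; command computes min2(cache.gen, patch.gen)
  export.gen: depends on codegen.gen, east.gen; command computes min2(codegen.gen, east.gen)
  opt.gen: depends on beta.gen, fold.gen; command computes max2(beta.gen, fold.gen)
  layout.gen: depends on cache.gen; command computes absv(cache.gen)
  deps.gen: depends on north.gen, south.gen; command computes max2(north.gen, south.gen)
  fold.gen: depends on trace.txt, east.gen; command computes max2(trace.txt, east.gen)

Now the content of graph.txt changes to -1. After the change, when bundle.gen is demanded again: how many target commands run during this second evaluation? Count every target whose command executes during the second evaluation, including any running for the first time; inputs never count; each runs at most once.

Target commands that run: filter.gen — 1 in total.
Key observation: the change is absorbed at filter.gen — it re-runs but produces the same value, and the output's value is unchanged.

First evaluation (everything demanded from the output):
  east.gen = absv(-5) = 5
  fold.gen = max2(-5, 5) = 5
  beta.gen = sub(5, 5) = 0
  audit.gen = sub(7, 0) = 7
  shard.gen = max2(7, 5) = 7
  stats.gen = neg(-5) = 5
  tokens.gen = add(7, 5) = 12
  north.gen = sub(12, 7) = 5
  render.gen = sub(12, 5) = 7
  codegen.gen = max2(-5, 7) = 7
  export.gen = min2(7, 5) = 5
  meta.gen = sub(7, 7) = 0
  index.gen = max2(0, 5) = 5
  core.gen = mul(5, 5) = 25
  delta.gen = add(5, 25) = 30
  omega.gen = min2(25, 5) = 5
  sync.gen = min2(5, 30) = 5
  parser.gen = absv(5) = 5
  filter.gen = max2(2, 5) = 5
  cache.gen = neg(5) = -5
  bundle.gen = min2(-5, 5) = -5

Propagation after the edit:
  filter.gen: runs — graph.txt 2->-1; result 5 (same value as before).
  cache.gen: checked — values it read are unchanged (filter.gen unchanged); reused cached -5 without running.
  bundle.gen: checked — values it read are unchanged (cache.gen unchanged, filter.gen unchanged); reused cached -5 without running.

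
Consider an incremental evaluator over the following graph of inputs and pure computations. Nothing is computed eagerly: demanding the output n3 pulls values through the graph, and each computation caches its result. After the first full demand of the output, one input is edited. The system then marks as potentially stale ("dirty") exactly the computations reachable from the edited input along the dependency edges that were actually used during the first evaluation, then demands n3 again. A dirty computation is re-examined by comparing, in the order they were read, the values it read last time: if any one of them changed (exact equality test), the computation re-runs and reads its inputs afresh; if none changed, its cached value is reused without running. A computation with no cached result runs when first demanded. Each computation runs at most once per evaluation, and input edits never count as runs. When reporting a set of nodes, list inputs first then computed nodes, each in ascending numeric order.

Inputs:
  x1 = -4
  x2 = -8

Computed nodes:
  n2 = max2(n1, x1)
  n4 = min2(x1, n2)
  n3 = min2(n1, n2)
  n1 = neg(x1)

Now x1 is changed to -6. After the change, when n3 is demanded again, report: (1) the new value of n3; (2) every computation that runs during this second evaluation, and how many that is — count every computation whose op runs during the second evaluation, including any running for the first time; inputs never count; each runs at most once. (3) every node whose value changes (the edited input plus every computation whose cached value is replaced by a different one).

Initial pass — values computed on the first demand:
  n1 = neg(-4) = 4
  n2 = max2(4, -4) = 4
  n3 = min2(4, 4) = 4

Second demand — change propagation:
  n1: re-runs because x1 -4->-6; new result 6.
  n2: re-runs because n1 4->6; x1 -4->-6; new result 6.
  n3: re-runs because n1 4->6; n2 4->6; new result 6.

n3 now evaluates to 6.
Run set: n1, n2, n3 (3 run).
Changed values: x1, n1, n2, n3.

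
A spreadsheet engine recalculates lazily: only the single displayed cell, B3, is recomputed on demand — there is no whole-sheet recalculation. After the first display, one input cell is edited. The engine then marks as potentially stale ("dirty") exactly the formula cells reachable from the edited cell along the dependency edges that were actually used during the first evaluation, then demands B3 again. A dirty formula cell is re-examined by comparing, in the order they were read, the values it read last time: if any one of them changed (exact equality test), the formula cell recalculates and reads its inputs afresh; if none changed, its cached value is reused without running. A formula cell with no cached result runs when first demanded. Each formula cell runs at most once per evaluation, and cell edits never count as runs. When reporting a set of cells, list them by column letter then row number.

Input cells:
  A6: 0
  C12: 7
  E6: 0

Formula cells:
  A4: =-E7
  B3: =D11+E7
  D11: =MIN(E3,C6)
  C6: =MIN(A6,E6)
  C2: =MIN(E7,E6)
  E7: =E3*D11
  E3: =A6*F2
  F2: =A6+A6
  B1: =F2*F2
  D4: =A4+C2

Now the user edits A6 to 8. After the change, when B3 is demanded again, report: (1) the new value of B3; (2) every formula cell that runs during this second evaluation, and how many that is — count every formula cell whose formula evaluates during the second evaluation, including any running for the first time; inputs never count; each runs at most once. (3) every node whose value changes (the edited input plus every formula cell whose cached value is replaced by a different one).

New value of B3: 0.
Formula cells that run: C6, D11, E3, E7, F2 — 5 in total.
Values that change: A6, E3, F2.
Key observation: the cutoff stops propagation at B3 — its inputs' values are unchanged, so it reuses its cache.

First evaluation (everything demanded from the output):
  C6 = MIN(0, 0) = 0
  F2 = 0 + 0 = 0
  E3 = 0 * 0 = 0
  D11 = MIN(0, 0) = 0
  E7 = 0 * 0 = 0
  B3 = 0 + 0 = 0

Propagation after the edit:
  C6: runs — A6 0->8; result 0 (same value as before).
  F2: runs — A6 0->8; A6 0->8; result 16.
  E3: runs — A6 0->8; F2 0->16; result 128.
  D11: runs — E3 0->128; result 0 (same value as before).
  E7: runs — E3 0->128; result 0 (same value as before).
  B3: checked — values it read are unchanged (D11 unchanged, E7 unchanged); reused cached 0 without running.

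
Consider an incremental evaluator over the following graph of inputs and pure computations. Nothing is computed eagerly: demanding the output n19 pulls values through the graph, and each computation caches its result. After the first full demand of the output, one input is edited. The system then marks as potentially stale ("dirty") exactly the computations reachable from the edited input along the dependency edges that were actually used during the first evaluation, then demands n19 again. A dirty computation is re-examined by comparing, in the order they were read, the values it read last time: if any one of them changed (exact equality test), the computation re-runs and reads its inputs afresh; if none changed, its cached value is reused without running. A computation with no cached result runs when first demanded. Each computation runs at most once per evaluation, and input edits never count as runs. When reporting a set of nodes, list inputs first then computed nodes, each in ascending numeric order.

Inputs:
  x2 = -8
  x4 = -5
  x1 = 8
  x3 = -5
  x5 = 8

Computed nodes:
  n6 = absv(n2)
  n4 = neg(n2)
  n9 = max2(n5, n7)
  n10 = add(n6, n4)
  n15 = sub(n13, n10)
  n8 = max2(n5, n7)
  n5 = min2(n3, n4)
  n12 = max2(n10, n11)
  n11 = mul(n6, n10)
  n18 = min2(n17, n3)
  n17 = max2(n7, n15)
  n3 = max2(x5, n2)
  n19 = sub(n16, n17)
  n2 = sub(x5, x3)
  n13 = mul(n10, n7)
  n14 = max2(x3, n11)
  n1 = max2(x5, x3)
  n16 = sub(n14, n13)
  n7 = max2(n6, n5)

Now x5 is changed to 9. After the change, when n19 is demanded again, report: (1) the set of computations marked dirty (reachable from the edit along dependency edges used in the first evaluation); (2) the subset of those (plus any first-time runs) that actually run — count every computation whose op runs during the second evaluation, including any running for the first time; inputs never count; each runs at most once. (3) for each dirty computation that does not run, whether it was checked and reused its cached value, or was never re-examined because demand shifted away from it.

Dirty set: n2, n3, n4, n5, n6, n7, n10, n11, n13, n14, n15, n16, n17, n19.
Run set: n2, n3, n4, n5, n6, n7, n10, n11, n13, n17, n19 (11 run).
Re-examined without running (cache reused): n14, n15, n16.
The important point: at n14 every value read last time is unchanged, so the dirty flag clears without a run.

Initial pass — values computed on the first demand:
  n2 = sub(8, -5) = 13
  n3 = max2(8, 13) = 13
  n4 = neg(13) = -13
  n5 = min2(13, -13) = -13
  n6 = absv(13) = 13
  n7 = max2(13, -13) = 13
  n10 = add(13, -13) = 0
  n11 = mul(13, 0) = 0
  n13 = mul(0, 13) = 0
  n14 = max2(-5, 0) = 0
  n15 = sub(0, 0) = 0
  n16 = sub(0, 0) = 0
  n17 = max2(13, 0) = 13
  n19 = sub(0, 13) = -13

Second demand — change propagation:
  n2: re-runs because x5 8->9; new result 14.
  n3: re-runs because x5 8->9; n2 13->14; new result 14.
  n4: re-runs because n2 13->14; new result -14.
  n5: re-runs because n3 13->14; n4 -13->-14; new result -14.
  n6: re-runs because n2 13->14; new result 14.
  n7: re-runs because n6 13->14; n5 -13->-14; new result 14.
  n10: re-runs because n6 13->14; n4 -13->-14; new result 0 (unchanged).
  n11: re-runs because n6 13->14; new result 0 (unchanged).
  n13: re-runs because n7 13->14; new result 0 (unchanged).
  n14: re-examined; everything it read last time is the same (x3 unchanged, n11 unchanged) — cache 0 kept, no run.
  n15: re-examined; everything it read last time is the same (n13 unchanged, n10 unchanged) — cache 0 kept, no run.
  n16: re-examined; everything it read last time is the same (n14 unchanged, n13 unchanged) — cache 0 kept, no run.
  n17: re-runs because n7 13->14; new result 14.
  n19: re-runs because n17 13->14; new result -14.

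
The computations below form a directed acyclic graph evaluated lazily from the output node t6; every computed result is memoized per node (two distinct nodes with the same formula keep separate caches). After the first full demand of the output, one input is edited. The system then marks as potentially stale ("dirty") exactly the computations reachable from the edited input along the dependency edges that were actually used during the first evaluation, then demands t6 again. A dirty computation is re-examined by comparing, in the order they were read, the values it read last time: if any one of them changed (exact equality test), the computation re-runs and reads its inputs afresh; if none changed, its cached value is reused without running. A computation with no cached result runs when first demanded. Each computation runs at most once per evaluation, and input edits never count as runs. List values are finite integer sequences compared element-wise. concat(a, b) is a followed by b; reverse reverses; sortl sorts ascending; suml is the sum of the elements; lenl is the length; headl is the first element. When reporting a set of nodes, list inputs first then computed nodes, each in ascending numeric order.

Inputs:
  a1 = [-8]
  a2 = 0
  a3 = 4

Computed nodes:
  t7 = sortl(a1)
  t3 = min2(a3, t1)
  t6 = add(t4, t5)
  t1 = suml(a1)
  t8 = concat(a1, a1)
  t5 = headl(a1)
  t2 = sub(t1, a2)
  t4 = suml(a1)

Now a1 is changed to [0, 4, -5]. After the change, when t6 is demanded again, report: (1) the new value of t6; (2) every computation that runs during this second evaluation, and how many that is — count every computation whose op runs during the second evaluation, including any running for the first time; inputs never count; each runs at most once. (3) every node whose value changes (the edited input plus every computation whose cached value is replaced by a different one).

Demanding t6 again yields -1.
3 computations run: t4, t5, t6.
The nodes whose values change: a1, t4, t5, t6.

First demand of the output computes:
  t4 = suml([-8]) = -8
  t5 = headl([-8]) = -8
  t6 = add(-8, -8) = -16

After the edit, cleaning proceeds:
  t4: a read changed (a1 [-8]->[0, 4, -5]) — executes, giving -1.
  t5: a read changed (a1 [-8]->[0, 4, -5]) — executes, giving 0.
  t6: a read changed (t4 -8->-1; t5 -8->0) — executes, giving -1.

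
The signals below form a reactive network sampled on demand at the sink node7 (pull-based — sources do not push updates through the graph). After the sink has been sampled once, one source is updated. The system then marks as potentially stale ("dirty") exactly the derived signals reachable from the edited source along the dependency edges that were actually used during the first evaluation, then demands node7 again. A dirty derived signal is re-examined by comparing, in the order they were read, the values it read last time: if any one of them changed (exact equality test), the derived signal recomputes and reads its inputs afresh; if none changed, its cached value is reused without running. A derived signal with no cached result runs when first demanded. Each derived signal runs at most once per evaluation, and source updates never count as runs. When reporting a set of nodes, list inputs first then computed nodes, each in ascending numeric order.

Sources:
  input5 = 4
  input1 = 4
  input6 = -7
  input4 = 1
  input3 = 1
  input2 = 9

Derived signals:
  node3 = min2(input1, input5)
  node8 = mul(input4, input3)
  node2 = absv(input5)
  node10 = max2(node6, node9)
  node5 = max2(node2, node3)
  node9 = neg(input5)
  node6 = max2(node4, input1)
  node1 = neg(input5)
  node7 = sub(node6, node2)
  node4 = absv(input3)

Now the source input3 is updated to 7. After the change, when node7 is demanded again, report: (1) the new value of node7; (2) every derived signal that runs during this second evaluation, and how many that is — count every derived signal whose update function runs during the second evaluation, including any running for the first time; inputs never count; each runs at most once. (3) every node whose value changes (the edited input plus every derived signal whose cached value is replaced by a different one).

Initial pass — values computed on the first demand:
  node2 = absv(4) = 4
  node4 = absv(1) = 1
  node6 = max2(1, 4) = 4
  node7 = sub(4, 4) = 0

Second demand — change propagation:
  node4: re-runs because input3 1->7; new result 7.
  node6: re-runs because node4 1->7; new result 7.
  node7: re-runs because node6 4->7; new result 3.

node7 now evaluates to 3.
Run set: node4, node6, node7 (3 run).
Changed values: input3, node4, node6, node7.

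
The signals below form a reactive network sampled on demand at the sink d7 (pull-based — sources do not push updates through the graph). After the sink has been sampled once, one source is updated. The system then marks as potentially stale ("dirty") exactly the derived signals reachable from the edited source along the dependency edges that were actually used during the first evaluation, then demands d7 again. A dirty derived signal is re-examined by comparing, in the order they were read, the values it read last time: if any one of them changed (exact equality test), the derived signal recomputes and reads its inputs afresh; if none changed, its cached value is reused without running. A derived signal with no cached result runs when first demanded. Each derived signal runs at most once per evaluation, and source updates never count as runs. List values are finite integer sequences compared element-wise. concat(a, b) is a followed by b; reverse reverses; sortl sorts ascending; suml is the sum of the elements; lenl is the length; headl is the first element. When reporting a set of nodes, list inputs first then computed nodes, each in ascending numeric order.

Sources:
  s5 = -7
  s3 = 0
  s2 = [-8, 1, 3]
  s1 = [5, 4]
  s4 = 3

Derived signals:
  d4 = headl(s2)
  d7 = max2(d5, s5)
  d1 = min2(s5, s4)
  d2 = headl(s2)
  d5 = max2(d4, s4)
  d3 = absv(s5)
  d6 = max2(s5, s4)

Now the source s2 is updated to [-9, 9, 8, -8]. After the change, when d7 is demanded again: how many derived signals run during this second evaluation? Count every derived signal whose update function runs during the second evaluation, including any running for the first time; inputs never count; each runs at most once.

Run set: d4, d5 (2 run).
The important point: d5 recomputes to an identical value, and the output ends up unchanged.

Initial pass — values computed on the first demand:
  d4 = headl([-8, 1, 3]) = -8
  d5 = max2(-8, 3) = 3
  d7 = max2(3, -7) = 3

Second demand — change propagation:
  d4: re-runs because s2 [-8, 1, 3]->[-9, 9, 8, -8]; new result -9.
  d5: re-runs because d4 -8->-9; new result 3 (unchanged).
  d7: re-examined; everything it read last time is the same (d5 unchanged, s5 unchanged) — cache 3 kept, no run.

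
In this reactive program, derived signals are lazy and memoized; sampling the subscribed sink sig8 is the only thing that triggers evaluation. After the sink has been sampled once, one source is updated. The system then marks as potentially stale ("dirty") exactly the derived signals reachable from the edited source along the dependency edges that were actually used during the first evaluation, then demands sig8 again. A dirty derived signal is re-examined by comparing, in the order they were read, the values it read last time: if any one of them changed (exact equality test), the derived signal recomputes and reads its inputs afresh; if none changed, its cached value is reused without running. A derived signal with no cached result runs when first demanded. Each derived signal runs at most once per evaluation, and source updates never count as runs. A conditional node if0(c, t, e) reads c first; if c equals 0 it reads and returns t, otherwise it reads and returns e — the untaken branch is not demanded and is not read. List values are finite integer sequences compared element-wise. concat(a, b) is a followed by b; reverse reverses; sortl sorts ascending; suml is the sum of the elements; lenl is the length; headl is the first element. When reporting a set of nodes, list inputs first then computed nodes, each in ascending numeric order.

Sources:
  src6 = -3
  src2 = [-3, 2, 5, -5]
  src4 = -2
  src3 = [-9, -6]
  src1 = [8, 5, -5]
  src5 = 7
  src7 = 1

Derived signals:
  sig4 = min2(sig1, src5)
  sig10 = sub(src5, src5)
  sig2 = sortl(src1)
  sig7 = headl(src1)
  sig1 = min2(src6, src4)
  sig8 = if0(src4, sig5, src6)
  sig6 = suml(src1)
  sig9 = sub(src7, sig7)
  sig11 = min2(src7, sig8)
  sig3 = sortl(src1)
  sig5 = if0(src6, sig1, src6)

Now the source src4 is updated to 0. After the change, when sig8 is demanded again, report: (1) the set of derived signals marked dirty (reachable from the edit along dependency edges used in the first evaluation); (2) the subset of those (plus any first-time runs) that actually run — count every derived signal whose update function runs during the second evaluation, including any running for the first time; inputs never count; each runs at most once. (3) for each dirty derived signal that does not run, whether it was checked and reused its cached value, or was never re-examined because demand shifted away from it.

The edit dirties: sig8.
2 derived signals run: sig5, sig8.
No dirty derived signal escaped a run.
Note the branch switch — sig5 had no cache and runs now for the first time.

First demand of the output computes:
  sig8 = if0(src4=-2 -> else branch src6) = -3

After the edit, cleaning proceeds:
  sig5: had never run; runs now, result -3.
  sig8: a read changed (src4 -2->0) — executes, giving -3 — identical to its old value.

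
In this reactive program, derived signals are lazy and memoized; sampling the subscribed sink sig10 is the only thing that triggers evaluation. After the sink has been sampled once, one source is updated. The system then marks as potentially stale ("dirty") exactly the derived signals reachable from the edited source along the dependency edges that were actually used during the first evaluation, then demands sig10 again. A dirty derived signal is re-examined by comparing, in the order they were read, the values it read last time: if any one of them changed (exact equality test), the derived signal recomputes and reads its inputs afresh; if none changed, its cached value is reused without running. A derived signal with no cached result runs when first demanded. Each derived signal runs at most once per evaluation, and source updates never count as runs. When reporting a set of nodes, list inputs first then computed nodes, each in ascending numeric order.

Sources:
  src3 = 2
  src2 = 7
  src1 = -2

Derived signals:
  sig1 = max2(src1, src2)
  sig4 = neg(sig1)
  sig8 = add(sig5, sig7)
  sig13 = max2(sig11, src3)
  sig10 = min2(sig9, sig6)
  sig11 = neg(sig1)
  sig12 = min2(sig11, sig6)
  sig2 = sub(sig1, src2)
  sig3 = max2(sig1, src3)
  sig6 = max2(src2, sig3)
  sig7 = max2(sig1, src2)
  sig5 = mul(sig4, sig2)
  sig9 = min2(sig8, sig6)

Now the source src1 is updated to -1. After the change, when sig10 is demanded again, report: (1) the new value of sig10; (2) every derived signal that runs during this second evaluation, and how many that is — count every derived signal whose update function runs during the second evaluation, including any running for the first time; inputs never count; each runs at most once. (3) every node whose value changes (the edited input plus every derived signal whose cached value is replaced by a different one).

First demand of the output computes:
  sig1 = max2(-2, 7) = 7
  sig2 = sub(7, 7) = 0
  sig3 = max2(7, 2) = 7
  sig4 = neg(7) = -7
  sig5 = mul(-7, 0) = 0
  sig6 = max2(7, 7) = 7
  sig7 = max2(7, 7) = 7
  sig8 = add(0, 7) = 7
  sig9 = min2(7, 7) = 7
  sig10 = min2(7, 7) = 7

After the edit, cleaning proceeds:
  sig1: a read changed (src1 -2->-1) — executes, giving 7 — identical to its old value.
  sig2: dirty, but its reads are unchanged (sig1 unchanged, src2 unchanged); cached 0 stands.
  sig3: dirty, but its reads are unchanged (sig1 unchanged, src3 unchanged); cached 7 stands.
  sig4: dirty, but its reads are unchanged (sig1 unchanged); cached -7 stands.
  sig5: dirty, but its reads are unchanged (sig4 unchanged, sig2 unchanged); cached 0 stands.
  sig6: dirty, but its reads are unchanged (src2 unchanged, sig3 unchanged); cached 7 stands.
  sig7: dirty, but its reads are unchanged (sig1 unchanged, src2 unchanged); cached 7 stands.
  sig8: dirty, but its reads are unchanged (sig5 unchanged, sig7 unchanged); cached 7 stands.
  sig9: dirty, but its reads are unchanged (sig8 unchanged, sig6 unchanged); cached 7 stands.
  sig10: dirty, but its reads are unchanged (sig9 unchanged, sig6 unchanged); cached 7 stands.

Note the absorption at sig1: it re-runs yet its value is the same, leaving the output's value untouched.

Demanding sig10 again yields 7.
1 derived signals run: sig1.
The nodes whose values change: src1.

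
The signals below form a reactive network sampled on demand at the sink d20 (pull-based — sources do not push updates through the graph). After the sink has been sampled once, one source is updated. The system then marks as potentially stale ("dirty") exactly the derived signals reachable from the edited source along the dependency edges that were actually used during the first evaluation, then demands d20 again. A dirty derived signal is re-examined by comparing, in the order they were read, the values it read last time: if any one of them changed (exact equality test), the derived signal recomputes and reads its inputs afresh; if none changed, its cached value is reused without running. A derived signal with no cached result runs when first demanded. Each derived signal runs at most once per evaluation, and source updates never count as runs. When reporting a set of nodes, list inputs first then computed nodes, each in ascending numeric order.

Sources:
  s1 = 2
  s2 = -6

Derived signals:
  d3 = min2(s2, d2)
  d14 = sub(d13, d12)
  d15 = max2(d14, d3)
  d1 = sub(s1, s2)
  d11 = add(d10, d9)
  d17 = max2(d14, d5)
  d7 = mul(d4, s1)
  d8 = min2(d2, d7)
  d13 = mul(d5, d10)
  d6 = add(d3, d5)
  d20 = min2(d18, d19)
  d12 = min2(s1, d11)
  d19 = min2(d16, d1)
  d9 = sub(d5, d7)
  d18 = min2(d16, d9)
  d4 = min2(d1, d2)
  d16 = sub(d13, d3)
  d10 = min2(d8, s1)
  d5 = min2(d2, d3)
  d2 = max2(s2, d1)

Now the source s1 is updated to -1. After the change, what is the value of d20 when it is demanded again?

d20 now evaluates to -1.

Initial pass — values computed on the first demand:
  d1 = sub(2, -6) = 8
  d2 = max2(-6, 8) = 8
  d3 = min2(-6, 8) = -6
  d4 = min2(8, 8) = 8
  d5 = min2(8, -6) = -6
  d7 = mul(8, 2) = 16
  d8 = min2(8, 16) = 8
  d9 = sub(-6, 16) = -22
  d10 = min2(8, 2) = 2
  d13 = mul(-6, 2) = -12
  d16 = sub(-12, -6) = -6
  d18 = min2(-6, -22) = -22
  d19 = min2(-6, 8) = -6
  d20 = min2(-22, -6) = -22

Second demand — change propagation:
  d1: re-runs because s1 2->-1; new result 5.
  d2: re-runs because d1 8->5; new result 5.
  d3: re-runs because d2 8->5; new result -6 (unchanged).
  d4: re-runs because d1 8->5; d2 8->5; new result 5.
  d5: re-runs because d2 8->5; new result -6 (unchanged).
  d7: re-runs because d4 8->5; s1 2->-1; new result -5.
  d8: re-runs because d2 8->5; d7 16->-5; new result -5.
  d9: re-runs because d7 16->-5; new result -1.
  d10: re-runs because d8 8->-5; s1 2->-1; new result -5.
  d13: re-runs because d10 2->-5; new result 30.
  d16: re-runs because d13 -12->30; new result 36.
  d18: re-runs because d16 -6->36; d9 -22->-1; new result -1.
  d19: re-runs because d16 -6->36; d1 8->5; new result 5.
  d20: re-runs because d18 -22->-1; d19 -6->5; new result -1.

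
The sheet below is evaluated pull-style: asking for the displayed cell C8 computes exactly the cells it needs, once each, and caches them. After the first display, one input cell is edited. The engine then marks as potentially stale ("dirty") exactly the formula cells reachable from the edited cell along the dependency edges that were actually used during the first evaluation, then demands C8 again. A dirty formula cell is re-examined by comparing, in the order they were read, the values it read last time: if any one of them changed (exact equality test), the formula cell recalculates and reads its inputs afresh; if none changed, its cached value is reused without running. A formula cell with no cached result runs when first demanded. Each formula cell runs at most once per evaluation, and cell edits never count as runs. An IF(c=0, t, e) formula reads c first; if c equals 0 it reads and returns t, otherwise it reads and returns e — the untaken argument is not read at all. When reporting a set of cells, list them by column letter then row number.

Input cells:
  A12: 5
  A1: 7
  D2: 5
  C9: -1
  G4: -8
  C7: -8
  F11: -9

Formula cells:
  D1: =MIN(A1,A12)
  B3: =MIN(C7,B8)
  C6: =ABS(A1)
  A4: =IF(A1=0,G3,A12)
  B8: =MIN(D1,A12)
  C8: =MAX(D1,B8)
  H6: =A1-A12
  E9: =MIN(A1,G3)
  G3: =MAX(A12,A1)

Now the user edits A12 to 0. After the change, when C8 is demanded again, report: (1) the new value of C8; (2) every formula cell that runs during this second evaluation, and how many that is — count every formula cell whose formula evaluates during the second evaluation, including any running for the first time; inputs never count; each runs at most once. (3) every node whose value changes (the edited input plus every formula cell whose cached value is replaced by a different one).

First demand of the output computes:
  D1 = MIN(7, 5) = 5
  B8 = MIN(5, 5) = 5
  C8 = MAX(5, 5) = 5

After the edit, cleaning proceeds:
  D1: a read changed (A12 5->0) — executes, giving 0.
  B8: a read changed (D1 5->0; A12 5->0) — executes, giving 0.
  C8: a read changed (D1 5->0; B8 5->0) — executes, giving 0.

Demanding C8 again yields 0.
3 formula cells run: B8, C8, D1.
The nodes whose values change: A12, B8, C8, D1.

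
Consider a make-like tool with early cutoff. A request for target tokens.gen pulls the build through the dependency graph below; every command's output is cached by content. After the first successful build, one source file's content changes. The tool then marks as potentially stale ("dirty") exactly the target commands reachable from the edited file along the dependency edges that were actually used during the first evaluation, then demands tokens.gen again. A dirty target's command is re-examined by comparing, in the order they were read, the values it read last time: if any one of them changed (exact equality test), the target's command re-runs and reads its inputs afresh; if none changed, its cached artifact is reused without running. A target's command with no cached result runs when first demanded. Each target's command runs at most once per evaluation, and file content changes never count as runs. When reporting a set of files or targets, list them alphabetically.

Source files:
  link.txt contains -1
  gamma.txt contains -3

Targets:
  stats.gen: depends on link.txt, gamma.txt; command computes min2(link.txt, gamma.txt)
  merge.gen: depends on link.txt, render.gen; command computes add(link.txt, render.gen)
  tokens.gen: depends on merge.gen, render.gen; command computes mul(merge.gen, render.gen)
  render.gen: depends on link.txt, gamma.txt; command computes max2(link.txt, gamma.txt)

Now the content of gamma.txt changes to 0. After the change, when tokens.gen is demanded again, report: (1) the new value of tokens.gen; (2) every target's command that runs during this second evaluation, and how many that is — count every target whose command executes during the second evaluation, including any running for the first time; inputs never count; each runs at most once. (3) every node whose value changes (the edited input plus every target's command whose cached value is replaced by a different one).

Demanding tokens.gen again yields 0.
3 target commands run: merge.gen, render.gen, tokens.gen.
The nodes whose values change: gamma.txt, merge.gen, render.gen, tokens.gen.

First demand of the output computes:
  render.gen = max2(-1, -3) = -1
  merge.gen = add(-1, -1) = -2
  tokens.gen = mul(-2, -1) = 2

After the edit, cleaning proceeds:
  render.gen: a read changed (gamma.txt -3->0) — executes, giving 0.
  merge.gen: a read changed (render.gen -1->0) — executes, giving -1.
  tokens.gen: a read changed (merge.gen -2->-1; render.gen -1->0) — executes, giving 0.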